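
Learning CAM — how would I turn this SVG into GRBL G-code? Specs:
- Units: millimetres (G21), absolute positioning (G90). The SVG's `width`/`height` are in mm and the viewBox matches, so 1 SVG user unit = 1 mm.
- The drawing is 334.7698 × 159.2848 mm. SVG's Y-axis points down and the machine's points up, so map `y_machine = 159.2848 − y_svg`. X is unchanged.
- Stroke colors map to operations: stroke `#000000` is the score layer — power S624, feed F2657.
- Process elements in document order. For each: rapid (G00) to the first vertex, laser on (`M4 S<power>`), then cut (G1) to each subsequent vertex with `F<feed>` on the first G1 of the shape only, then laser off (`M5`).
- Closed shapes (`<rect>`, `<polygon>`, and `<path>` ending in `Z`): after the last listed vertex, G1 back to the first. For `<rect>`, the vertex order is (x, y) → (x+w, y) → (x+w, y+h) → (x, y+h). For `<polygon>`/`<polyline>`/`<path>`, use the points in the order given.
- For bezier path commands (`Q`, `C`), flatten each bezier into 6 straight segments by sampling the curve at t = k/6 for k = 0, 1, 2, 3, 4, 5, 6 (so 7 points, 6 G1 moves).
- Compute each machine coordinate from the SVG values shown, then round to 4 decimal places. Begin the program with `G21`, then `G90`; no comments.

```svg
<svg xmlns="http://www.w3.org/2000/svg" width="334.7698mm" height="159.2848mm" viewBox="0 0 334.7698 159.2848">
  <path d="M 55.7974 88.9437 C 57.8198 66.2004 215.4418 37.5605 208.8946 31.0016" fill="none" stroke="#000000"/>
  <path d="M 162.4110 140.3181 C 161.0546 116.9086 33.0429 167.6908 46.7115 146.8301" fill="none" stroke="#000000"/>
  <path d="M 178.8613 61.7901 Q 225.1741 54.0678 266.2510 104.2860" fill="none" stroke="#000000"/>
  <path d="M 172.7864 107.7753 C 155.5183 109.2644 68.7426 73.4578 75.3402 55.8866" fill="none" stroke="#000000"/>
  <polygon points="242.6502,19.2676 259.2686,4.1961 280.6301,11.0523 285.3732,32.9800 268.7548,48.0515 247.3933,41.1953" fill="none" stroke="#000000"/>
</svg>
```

1 u = 1 mm; y_m = 159.2848 − y.

[1] `<path>` cubic bezier, #000000→score S624 F2657: (55.7974,70.3411) → (68.2948,82.0746) → (97.8430,94.0137) → (135.5596,105.3813) → (172.5620,115.4002) → (199.9678,123.2932) → (208.8946,128.2832)

[2] `<path>` cubic bezier, #000000→score S624 F2657: (162.4110,18.9667) → (152.4205,25.1640) → (128.7745,23.0469) → (98.9269,16.6665) → (70.3313,10.0737) → (50.4416,7.3194) → (46.7115,12.4547)

[3] `<path>` quadratic bezier, #000000→score S624 F2657: (178.8613,97.4947) → (194.1535,98.4593) → (209.1547,96.2051) → (223.8651,90.7319) → (238.2846,82.0398) → (252.4133,70.1287) → (266.2510,54.9988)

[4] `<path>` cubic bezier, #000000→score S624 F2657: (172.7864,51.5095) → (159.1141,53.6158) → (138.3817,60.3956) → (115.1137,70.3062) → (93.8344,81.8052) → (79.0684,93.3501) → (75.3402,103.3982)

[5] `<polygon>` regular polygon, #000000→score S624 F2657: (242.6502,140.0172) → (259.2686,155.0887) → (280.6301,148.2325) → (285.3732,126.3048) → (268.7548,111.2333) → (247.3933,118.0895) → (242.6502,140.0172) (closed)

G21
G90
G00 X55.7974 Y70.3411
M4 S624
G1 X68.2948 Y82.0746 F2657
G1 X97.8430 Y94.0137
G1 X135.5596 Y105.3813
G1 X172.5620 Y115.4002
G1 X199.9678 Y123.2932
G1 X208.8946 Y128.2832
M5
G00 X162.4110 Y18.9667
M4 S624
G1 X152.4205 Y25.1640 F2657
G1 X128.7745 Y23.0469
G1 X98.9269 Y16.6665
G1 X70.3313 Y10.0737
G1 X50.4416 Y7.3194
G1 X46.7115 Y12.4547
M5
G00 X178.8613 Y97.4947
M4 S624
G1 X194.1535 Y98.4593 F2657
G1 X209.1547 Y96.2051
G1 X223.8651 Y90.7319
G1 X238.2846 Y82.0398
G1 X252.4133 Y70.1287
G1 X266.2510 Y54.9988
M5
G00 X172.7864 Y51.5095
M4 S624
G1 X159.1141 Y53.6158 F2657
G1 X138.3817 Y60.3956
G1 X115.1137 Y70.3062
G1 X93.8344 Y81.8052
G1 X79.0684 Y93.3501
G1 X75.3402 Y103.3982
M5
G00 X242.6502 Y140.0172
M4 S624
G1 X259.2686 Y155.0887 F2657
G1 X280.6301 Y148.2325
G1 X285.3732 Y126.3048
G1 X268.7548 Y111.2333
G1 X247.3933 Y118.0895
G1 X242.6502 Y140.0172
M5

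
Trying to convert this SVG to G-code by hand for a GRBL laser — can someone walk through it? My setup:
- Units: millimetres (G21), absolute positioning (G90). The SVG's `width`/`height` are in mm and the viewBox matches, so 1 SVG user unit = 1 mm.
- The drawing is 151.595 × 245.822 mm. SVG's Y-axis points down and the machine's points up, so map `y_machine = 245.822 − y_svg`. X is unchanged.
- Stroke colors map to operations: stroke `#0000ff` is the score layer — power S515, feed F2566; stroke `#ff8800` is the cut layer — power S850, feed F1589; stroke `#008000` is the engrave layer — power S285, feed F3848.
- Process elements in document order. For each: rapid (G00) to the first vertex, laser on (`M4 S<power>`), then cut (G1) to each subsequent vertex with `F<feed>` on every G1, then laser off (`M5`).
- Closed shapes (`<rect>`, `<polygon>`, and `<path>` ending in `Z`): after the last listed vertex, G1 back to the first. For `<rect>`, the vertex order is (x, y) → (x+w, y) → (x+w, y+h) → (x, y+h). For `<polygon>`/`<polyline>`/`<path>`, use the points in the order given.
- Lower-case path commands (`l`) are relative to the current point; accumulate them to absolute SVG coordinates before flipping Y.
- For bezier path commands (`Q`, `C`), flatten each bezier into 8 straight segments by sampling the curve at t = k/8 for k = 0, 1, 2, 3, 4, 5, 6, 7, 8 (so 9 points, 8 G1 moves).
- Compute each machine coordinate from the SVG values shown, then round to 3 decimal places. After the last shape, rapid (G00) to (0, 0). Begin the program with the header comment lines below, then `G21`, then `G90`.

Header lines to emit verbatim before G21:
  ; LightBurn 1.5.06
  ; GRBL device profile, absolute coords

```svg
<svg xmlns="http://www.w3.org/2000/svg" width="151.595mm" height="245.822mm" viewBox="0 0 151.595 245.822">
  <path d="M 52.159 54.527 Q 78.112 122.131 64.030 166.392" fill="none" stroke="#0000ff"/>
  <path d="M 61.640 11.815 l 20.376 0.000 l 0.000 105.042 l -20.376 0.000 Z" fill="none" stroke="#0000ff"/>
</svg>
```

1 u = 1 mm; y_m = 245.822 − y.

[1] `<path>` quadratic bezier, #0000ff→score S515 F2566: (52.159,191.295) → (58.022,174.759) → (62.633,158.952) → (65.994,143.875) → (68.103,129.527) → (68.962,115.908) → (68.569,103.019) → (66.925,90.860) → (64.030,79.430)

[2] `<path>` rectangle, #0000ff→score S515 F2566: (61.640,234.007) → (82.016,234.007) → (82.016,128.965) → (61.640,128.965) → (61.640,234.007) (closed)

; LightBurn 1.5.06
; GRBL device profile, absolute coords
G21
G90
G00 X52.159 Y191.295
M4 S515
G1 X58.022 Y174.759 F2566
G1 X62.633 Y158.952 F2566
G1 X65.994 Y143.875 F2566
G1 X68.103 Y129.527 F2566
G1 X68.962 Y115.908 F2566
G1 X68.569 Y103.019 F2566
G1 X66.925 Y90.860 F2566
G1 X64.030 Y79.430 F2566
M5
G00 X61.640 Y234.007
M4 S515
G1 X82.016 Y234.007 F2566
G1 X82.016 Y128.965 F2566
G1 X61.640 Y128.965 F2566
G1 X61.640 Y234.007 F2566
M5
G00 X0.000 Y0.000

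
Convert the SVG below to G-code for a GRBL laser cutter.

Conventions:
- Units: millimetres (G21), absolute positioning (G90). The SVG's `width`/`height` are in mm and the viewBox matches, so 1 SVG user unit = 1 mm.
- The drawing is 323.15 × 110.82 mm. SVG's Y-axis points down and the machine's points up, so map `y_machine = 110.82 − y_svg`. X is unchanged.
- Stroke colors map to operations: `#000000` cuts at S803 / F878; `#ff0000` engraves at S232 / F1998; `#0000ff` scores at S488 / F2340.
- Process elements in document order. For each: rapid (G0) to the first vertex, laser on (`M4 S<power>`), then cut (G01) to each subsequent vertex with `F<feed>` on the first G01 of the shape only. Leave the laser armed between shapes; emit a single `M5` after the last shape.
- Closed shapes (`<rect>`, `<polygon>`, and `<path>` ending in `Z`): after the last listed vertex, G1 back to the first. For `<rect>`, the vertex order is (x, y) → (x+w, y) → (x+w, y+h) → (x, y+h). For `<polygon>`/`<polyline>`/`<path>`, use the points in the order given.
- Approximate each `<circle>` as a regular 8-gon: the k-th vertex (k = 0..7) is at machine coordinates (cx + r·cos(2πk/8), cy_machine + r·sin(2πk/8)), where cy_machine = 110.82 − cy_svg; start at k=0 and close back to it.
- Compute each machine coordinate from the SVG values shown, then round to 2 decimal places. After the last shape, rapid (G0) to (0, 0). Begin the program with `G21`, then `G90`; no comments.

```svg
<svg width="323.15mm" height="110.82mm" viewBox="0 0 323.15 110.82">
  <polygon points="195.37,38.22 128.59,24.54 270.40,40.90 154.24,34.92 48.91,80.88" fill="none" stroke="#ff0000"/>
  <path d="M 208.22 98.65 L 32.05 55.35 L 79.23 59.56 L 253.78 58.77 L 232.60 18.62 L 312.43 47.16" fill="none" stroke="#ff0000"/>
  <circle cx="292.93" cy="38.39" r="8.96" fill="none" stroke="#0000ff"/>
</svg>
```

Since the viewBox matches the mm dimensions, user units are millimetres directly. The only transform is the Y-flip y_m = 110.82 − y_svg.

Shape 1 is a closed polygon drawn with `<polygon>`. Its stroke #ff0000 means engrave at S232, F1998. After flipping Y the toolpath is (195.37,72.60) → (128.59,86.28) → (270.40,69.92) → (154.24,75.90) → (48.91,29.94) → (195.37,72.60), returning to the start.

Shape 2 is a open polyline drawn with `<path>`. Its stroke #ff0000 means engrave at S232, F1998. After flipping Y the toolpath is (208.22,12.17) → (32.05,55.47) → (79.23,51.26) → (253.78,52.05) → (232.60,92.20) → (312.43,63.66).

Shape 3 is a circle drawn with `<circle>`. Its stroke #0000ff means score at S488, F2340. After flipping Y the toolpath is (301.89,72.43) → (299.27,78.77) → (292.93,81.39) → (286.59,78.77) → (283.97,72.43) → (286.59,66.09) → (292.93,63.47) → (299.27,66.09) → (301.89,72.43), returning to the start.

G21
G90
G0 X195.37 Y72.60
M4 S232
G01 X128.59 Y86.28 F1998
G01 X270.40 Y69.92
G01 X154.24 Y75.90
G01 X48.91 Y29.94
G01 X195.37 Y72.60
G0 X208.22 Y12.17
M4 S232
G01 X32.05 Y55.47 F1998
G01 X79.23 Y51.26
G01 X253.78 Y52.05
G01 X232.60 Y92.20
G01 X312.43 Y63.66
G0 X301.89 Y72.43
M4 S488
G01 X299.27 Y78.77 F2340
G01 X292.93 Y81.39
G01 X286.59 Y78.77
G01 X283.97 Y72.43
G01 X286.59 Y66.09
G01 X292.93 Y63.47
G01 X299.27 Y66.09
G01 X301.89 Y72.43
M5
G0 X0.00 Y0.00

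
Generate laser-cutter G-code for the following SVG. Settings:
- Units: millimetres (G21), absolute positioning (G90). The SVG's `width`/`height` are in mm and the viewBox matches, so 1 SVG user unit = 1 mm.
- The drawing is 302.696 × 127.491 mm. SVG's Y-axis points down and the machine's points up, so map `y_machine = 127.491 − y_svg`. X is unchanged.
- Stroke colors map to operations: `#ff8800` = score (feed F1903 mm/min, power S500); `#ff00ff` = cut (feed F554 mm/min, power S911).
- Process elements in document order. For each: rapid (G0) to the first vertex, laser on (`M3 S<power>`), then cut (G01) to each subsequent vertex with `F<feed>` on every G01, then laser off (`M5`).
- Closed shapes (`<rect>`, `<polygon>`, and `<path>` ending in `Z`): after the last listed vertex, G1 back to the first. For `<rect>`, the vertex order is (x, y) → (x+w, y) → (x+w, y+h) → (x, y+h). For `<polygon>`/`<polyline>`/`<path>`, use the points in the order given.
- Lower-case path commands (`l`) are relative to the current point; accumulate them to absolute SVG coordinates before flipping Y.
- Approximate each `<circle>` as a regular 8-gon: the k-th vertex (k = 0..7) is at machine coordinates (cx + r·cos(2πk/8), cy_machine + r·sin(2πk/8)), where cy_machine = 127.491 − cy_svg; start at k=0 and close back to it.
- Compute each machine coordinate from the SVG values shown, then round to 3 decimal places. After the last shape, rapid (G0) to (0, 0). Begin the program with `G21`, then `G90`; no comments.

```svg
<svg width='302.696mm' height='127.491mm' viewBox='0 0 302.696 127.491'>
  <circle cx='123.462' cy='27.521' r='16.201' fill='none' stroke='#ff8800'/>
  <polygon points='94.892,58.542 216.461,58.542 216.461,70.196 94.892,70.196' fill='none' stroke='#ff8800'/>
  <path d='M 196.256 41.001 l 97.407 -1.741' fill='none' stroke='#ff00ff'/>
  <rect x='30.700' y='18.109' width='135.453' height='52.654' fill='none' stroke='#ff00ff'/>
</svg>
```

G21
G90
G0 X139.663 Y99.970
M3 S500
G01 X134.918 Y111.426 F1903
G01 X123.462 Y116.171 F1903
G01 X112.006 Y111.426 F1903
G01 X107.261 Y99.970 F1903
G01 X112.006 Y88.514 F1903
G01 X123.462 Y83.769 F1903
G01 X134.918 Y88.514 F1903
G01 X139.663 Y99.970 F1903
M5
G0 X94.892 Y68.949
M3 S500
G01 X216.461 Y68.949 F1903
G01 X216.461 Y57.295 F1903
G01 X94.892 Y57.295 F1903
G01 X94.892 Y68.949 F1903
M5
G0 X196.256 Y86.490
M3 S911
G01 X293.663 Y88.231 F554
M5
G0 X30.700 Y109.382
M3 S911
G01 X166.153 Y109.382 F554
G01 X166.153 Y56.728 F554
G01 X30.700 Y56.728 F554
G01 X30.700 Y109.382 F554
M5
G0 X0.000 Y0.000

viewBox `0 0 302.696 127.491` with mm width/height → 1 unit = 1 mm. Flip: y_m = 127.491 − y_svg.

**Shape 1** — `<circle>` circle, stroke `#ff8800` → score (S500, F1903). Machine vertices: (139.663,99.970) → (134.918,111.426) → (123.462,116.171) → (112.006,111.426) → (107.261,99.970) → (112.006,88.514) → (123.462,83.769) → (134.918,88.514) → (139.663,99.970). Closed: final G1 returns to the first vertex.

**Shape 2** — `<polygon>` rectangle, stroke `#ff8800` → score (S500, F1903). Machine vertices: (94.892,68.949) → (216.461,68.949) → (216.461,57.295) → (94.892,57.295) → (94.892,68.949). Closed: final G1 returns to the first vertex.

**Shape 3** — `<path>` line segment, stroke `#ff00ff` → cut (S911, F554). Machine vertices: (196.256,86.490) → (293.663,88.231). Open path.

**Shape 4** — `<rect>` rectangle, stroke `#ff00ff` → cut (S911, F554). Machine vertices: (30.700,109.382) → (166.153,109.382) → (166.153,56.728) → (30.700,56.728) → (30.700,109.382). Closed: final G1 returns to the first vertex.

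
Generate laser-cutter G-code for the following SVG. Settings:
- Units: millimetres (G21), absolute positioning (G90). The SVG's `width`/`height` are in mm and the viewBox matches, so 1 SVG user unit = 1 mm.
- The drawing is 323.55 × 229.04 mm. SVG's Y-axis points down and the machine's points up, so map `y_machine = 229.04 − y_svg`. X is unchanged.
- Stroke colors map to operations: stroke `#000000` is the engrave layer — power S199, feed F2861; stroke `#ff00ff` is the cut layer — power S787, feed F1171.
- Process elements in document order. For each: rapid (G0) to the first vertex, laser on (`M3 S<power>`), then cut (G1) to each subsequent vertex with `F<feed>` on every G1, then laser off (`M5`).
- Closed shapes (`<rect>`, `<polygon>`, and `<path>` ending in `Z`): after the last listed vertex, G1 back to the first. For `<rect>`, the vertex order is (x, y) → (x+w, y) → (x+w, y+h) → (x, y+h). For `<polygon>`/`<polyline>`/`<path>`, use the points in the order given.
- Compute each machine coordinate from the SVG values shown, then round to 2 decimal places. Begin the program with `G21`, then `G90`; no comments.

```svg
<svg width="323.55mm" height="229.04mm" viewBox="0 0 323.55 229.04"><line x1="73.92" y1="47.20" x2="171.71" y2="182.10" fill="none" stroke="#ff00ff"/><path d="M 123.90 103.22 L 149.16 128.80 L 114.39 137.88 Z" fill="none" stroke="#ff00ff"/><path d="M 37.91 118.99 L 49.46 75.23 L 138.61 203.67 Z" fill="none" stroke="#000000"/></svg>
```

viewBox `0 0 323.55 229.04` with mm width/height → 1 unit = 1 mm. Flip: y_m = 229.04 − y_svg.

**Shape 1** — `<line>` line segment, stroke `#ff00ff` → cut (S787, F1171). Machine vertices: (73.92,181.84) → (171.71,46.94). Open path.

**Shape 2** — `<path>` regular polygon, stroke `#ff00ff` → cut (S787, F1171). Machine vertices: (123.90,125.82) → (149.16,100.24) → (114.39,91.16) → (123.90,125.82). Closed: final G1 returns to the first vertex.

**Shape 3** — `<path>` closed polygon, stroke `#000000` → engrave (S199, F2861). Machine vertices: (37.91,110.05) → (49.46,153.81) → (138.61,25.37) → (37.91,110.05). Closed: final G1 returns to the first vertex.

G21
G90
G0 X73.92 Y181.84
M3 S787
G1 X171.71 Y46.94 F1171
M5
G0 X123.90 Y125.82
M3 S787
G1 X149.16 Y100.24 F1171
G1 X114.39 Y91.16 F1171
G1 X123.90 Y125.82 F1171
M5
G0 X37.91 Y110.05
M3 S199
G1 X49.46 Y153.81 F2861
G1 X138.61 Y25.37 F2861
G1 X37.91 Y110.05 F2861
M5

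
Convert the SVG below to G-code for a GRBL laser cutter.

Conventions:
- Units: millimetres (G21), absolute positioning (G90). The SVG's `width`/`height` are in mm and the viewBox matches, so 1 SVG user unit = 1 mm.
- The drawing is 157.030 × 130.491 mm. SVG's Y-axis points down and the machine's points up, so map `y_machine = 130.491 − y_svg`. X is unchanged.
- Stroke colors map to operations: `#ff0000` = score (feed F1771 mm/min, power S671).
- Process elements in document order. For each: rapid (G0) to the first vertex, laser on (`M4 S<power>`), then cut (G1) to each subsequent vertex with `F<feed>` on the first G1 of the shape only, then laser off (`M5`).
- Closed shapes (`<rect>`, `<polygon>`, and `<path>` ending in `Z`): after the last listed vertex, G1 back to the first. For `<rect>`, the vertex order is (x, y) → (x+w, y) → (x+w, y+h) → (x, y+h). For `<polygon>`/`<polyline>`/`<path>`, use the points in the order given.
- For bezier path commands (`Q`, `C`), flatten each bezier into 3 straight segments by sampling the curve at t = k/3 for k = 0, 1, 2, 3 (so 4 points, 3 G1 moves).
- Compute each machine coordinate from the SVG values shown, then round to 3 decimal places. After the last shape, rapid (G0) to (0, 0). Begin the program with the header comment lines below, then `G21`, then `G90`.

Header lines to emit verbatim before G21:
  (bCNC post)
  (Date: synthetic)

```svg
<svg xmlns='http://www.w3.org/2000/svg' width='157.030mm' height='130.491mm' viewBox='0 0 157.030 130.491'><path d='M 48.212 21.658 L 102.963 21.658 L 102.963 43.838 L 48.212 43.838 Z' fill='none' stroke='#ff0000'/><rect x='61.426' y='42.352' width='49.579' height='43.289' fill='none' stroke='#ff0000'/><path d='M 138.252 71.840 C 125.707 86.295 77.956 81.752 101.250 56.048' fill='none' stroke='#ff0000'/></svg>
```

(bCNC post)
(Date: synthetic)
G21
G90
G0 X48.212 Y108.833
M4 S671
G1 X102.963 Y108.833 F1771
G1 X102.963 Y86.653
G1 X48.212 Y86.653
G1 X48.212 Y108.833
M5
G0 X61.426 Y88.139
M4 S671
G1 X111.005 Y88.139 F1771
G1 X111.005 Y44.850
G1 X61.426 Y44.850
G1 X61.426 Y88.139
M5
G0 X138.252 Y58.651
M4 S671
G1 X117.907 Y50.609 F1771
G1 X97.702 Y55.713
G1 X101.250 Y74.443
M5
G0 X0.000 Y0.000

1 u = 1 mm; y_m = 130.491 − y.

[1] `<path>` rectangle, #ff0000→score S671 F1771: (48.212,108.833) → (102.963,108.833) → (102.963,86.653) → (48.212,86.653) → (48.212,108.833) (closed)

[2] `<rect>` rectangle, #ff0000→score S671 F1771: (61.426,88.139) → (111.005,88.139) → (111.005,44.850) → (61.426,44.850) → (61.426,88.139) (closed)

[3] `<path>` cubic bezier, #ff0000→score S671 F1771: (138.252,58.651) → (117.907,50.609) → (97.702,55.713) → (101.250,74.443)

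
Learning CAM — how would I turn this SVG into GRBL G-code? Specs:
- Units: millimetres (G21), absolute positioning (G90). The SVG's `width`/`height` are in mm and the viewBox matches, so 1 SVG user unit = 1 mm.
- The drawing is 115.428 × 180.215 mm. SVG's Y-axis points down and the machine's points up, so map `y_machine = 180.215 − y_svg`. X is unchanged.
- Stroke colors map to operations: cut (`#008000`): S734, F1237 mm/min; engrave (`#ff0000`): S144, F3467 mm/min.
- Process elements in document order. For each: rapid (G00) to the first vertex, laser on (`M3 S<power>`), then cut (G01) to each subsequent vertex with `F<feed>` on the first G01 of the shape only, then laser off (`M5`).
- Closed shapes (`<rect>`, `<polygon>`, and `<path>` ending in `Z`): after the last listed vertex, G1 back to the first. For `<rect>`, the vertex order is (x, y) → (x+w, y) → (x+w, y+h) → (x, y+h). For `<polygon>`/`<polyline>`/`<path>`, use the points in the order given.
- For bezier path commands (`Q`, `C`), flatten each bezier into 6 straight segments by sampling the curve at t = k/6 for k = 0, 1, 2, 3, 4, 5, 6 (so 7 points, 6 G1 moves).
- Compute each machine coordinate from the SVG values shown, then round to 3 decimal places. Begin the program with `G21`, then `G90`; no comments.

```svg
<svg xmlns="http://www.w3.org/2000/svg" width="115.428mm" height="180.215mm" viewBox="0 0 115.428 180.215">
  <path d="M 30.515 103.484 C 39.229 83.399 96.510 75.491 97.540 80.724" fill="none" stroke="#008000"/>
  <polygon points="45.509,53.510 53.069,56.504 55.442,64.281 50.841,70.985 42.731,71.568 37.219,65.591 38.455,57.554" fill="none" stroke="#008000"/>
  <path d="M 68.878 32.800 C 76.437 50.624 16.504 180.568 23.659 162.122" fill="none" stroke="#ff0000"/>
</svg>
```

1 u = 1 mm; y_m = 180.215 − y.

[1] `<path>` cubic bezier, #008000→cut S734 F1237: (30.515,76.731) → (38.434,85.754) → (51.536,92.721) → (66.909,97.605) → (81.642,100.379) → (92.823,101.017) → (97.540,99.491)

[2] `<polygon>` regular polygon, #008000→cut S734 F1237: (45.509,126.705) → (53.069,123.711) → (55.442,115.934) → (50.841,109.230) → (42.731,108.647) → (37.219,114.624) → (38.455,122.661) → (45.509,126.705) (closed)

[3] `<path>` cubic bezier, #ff0000→engrave S144 F3467: (68.878,147.415) → (67.656,130.366) → (58.924,101.866) → (46.420,69.153) → (33.882,39.462) → (25.049,20.030) → (23.659,18.093)

G21
G90
G00 X30.515 Y76.731
M3 S734
G01 X38.434 Y85.754 F1237
G01 X51.536 Y92.721
G01 X66.909 Y97.605
G01 X81.642 Y100.379
G01 X92.823 Y101.017
G01 X97.540 Y99.491
M5
G00 X45.509 Y126.705
M3 S734
G01 X53.069 Y123.711 F1237
G01 X55.442 Y115.934
G01 X50.841 Y109.230
G01 X42.731 Y108.647
G01 X37.219 Y114.624
G01 X38.455 Y122.661
G01 X45.509 Y126.705
M5
G00 X68.878 Y147.415
M3 S144
G01 X67.656 Y130.366 F3467
G01 X58.924 Y101.866
G01 X46.420 Y69.153
G01 X33.882 Y39.462
G01 X25.049 Y20.030
G01 X23.659 Y18.093
M5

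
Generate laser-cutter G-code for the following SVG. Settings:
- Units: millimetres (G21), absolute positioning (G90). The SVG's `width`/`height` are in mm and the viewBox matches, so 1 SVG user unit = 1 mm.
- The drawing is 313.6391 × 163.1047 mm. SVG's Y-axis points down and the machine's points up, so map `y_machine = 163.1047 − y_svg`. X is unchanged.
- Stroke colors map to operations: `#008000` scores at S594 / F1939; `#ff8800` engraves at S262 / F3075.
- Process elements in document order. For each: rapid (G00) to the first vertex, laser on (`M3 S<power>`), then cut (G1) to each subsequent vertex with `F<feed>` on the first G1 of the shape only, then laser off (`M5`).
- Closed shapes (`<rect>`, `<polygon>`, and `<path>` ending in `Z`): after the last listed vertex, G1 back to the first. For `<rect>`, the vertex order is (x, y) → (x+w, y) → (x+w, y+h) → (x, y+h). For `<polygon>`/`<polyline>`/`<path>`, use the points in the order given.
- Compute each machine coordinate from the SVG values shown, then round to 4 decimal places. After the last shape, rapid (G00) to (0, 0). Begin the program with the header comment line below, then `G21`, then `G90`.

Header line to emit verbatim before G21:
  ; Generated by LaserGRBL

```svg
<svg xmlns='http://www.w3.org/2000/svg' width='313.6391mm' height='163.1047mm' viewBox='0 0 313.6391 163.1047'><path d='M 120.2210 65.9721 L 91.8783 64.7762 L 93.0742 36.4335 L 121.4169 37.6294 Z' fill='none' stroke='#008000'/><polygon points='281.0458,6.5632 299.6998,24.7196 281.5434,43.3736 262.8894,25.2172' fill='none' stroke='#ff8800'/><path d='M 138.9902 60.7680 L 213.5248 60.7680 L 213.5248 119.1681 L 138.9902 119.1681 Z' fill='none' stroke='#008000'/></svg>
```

Since the viewBox matches the mm dimensions, user units are millimetres directly. The only transform is the Y-flip y_m = 163.1047 − y_svg.

Shape 1 is a regular polygon drawn with `<path>`. Its stroke #008000 means score at S594, F1939. After flipping Y the toolpath is (120.2210,97.1326) → (91.8783,98.3285) → (93.0742,126.6712) → (121.4169,125.4753) → (120.2210,97.1326), returning to the start.

Shape 2 is a regular polygon drawn with `<polygon>`. Its stroke #ff8800 means engrave at S262, F3075. After flipping Y the toolpath is (281.0458,156.5415) → (299.6998,138.3851) → (281.5434,119.7311) → (262.8894,137.8875) → (281.0458,156.5415), returning to the start.

Shape 3 is a rectangle drawn with `<path>`. Its stroke #008000 means score at S594, F1939. After flipping Y the toolpath is (138.9902,102.3367) → (213.5248,102.3367) → (213.5248,43.9366) → (138.9902,43.9366) → (138.9902,102.3367), returning to the start.

; Generated by LaserGRBL
G21
G90
G00 X120.2210 Y97.1326
M3 S594
G1 X91.8783 Y98.3285 F1939
G1 X93.0742 Y126.6712
G1 X121.4169 Y125.4753
G1 X120.2210 Y97.1326
M5
G00 X281.0458 Y156.5415
M3 S262
G1 X299.6998 Y138.3851 F3075
G1 X281.5434 Y119.7311
G1 X262.8894 Y137.8875
G1 X281.0458 Y156.5415
M5
G00 X138.9902 Y102.3367
M3 S594
G1 X213.5248 Y102.3367 F1939
G1 X213.5248 Y43.9366
G1 X138.9902 Y43.9366
G1 X138.9902 Y102.3367
M5
G00 X0.0000 Y0.0000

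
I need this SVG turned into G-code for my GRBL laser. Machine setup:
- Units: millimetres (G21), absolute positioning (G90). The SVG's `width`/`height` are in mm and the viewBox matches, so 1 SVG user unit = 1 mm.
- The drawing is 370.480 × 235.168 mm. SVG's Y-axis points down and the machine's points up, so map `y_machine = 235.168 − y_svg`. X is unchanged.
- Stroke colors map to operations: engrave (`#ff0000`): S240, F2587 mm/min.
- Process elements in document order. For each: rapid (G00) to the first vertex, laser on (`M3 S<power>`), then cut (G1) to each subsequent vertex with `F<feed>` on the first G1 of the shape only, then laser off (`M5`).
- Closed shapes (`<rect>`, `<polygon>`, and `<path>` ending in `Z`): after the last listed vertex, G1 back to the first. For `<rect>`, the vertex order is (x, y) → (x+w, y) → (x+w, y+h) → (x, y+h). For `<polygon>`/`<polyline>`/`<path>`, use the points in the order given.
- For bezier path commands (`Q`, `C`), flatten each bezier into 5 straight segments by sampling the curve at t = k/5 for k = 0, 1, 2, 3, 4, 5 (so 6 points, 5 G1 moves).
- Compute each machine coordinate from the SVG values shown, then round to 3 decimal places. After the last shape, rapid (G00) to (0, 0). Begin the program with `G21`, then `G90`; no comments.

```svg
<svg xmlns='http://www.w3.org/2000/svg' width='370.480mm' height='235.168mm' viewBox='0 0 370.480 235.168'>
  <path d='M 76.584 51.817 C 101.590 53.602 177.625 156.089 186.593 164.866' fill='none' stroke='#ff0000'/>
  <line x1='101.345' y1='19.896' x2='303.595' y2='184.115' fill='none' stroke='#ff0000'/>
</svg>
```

1 u = 1 mm; y_m = 235.168 − y.

[1] `<path>` cubic bezier, #ff0000→engrave S240 F2587: (76.584,183.351) → (96.766,171.751) → (123.527,145.314) → (151.197,113.373) → (174.109,85.258) → (186.593,70.302)

[2] `<line>` line segment, #ff0000→engrave S240 F2587: (101.345,215.272) → (303.595,51.053)

G21
G90
G00 X76.584 Y183.351
M3 S240
G1 X96.766 Y171.751 F2587
G1 X123.527 Y145.314
G1 X151.197 Y113.373
G1 X174.109 Y85.258
G1 X186.593 Y70.302
M5
G00 X101.345 Y215.272
M3 S240
G1 X303.595 Y51.053 F2587
M5
G00 X0.000 Y0.000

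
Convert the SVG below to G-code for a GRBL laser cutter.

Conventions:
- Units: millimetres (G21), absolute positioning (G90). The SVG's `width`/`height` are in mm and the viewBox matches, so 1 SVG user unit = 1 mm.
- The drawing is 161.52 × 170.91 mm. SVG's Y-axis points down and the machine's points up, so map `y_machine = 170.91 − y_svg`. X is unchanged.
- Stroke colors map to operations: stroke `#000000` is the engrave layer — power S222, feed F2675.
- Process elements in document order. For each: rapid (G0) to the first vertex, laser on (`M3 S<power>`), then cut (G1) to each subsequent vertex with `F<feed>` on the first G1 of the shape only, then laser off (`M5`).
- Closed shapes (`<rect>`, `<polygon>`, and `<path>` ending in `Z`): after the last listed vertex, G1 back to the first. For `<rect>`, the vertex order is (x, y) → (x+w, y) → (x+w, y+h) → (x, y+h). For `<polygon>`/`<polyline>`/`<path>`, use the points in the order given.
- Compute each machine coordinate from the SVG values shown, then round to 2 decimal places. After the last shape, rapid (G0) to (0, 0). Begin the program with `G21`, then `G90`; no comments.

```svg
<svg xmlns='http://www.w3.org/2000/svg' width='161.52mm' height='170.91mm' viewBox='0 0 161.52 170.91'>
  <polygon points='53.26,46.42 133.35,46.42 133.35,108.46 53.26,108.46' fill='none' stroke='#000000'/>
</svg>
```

Since the viewBox matches the mm dimensions, user units are millimetres directly. The only transform is the Y-flip y_m = 170.91 − y_svg.

Shape 1 is a rectangle drawn with `<polygon>`. Its stroke #000000 means engrave at S222, F2675. After flipping Y the toolpath is (53.26,124.49) → (133.35,124.49) → (133.35,62.45) → (53.26,62.45) → (53.26,124.49), returning to the start.

G21
G90
G0 X53.26 Y124.49
M3 S222
G1 X133.35 Y124.49 F2675
G1 X133.35 Y62.45
G1 X53.26 Y62.45
G1 X53.26 Y124.49
M5
G0 X0.00 Y0.00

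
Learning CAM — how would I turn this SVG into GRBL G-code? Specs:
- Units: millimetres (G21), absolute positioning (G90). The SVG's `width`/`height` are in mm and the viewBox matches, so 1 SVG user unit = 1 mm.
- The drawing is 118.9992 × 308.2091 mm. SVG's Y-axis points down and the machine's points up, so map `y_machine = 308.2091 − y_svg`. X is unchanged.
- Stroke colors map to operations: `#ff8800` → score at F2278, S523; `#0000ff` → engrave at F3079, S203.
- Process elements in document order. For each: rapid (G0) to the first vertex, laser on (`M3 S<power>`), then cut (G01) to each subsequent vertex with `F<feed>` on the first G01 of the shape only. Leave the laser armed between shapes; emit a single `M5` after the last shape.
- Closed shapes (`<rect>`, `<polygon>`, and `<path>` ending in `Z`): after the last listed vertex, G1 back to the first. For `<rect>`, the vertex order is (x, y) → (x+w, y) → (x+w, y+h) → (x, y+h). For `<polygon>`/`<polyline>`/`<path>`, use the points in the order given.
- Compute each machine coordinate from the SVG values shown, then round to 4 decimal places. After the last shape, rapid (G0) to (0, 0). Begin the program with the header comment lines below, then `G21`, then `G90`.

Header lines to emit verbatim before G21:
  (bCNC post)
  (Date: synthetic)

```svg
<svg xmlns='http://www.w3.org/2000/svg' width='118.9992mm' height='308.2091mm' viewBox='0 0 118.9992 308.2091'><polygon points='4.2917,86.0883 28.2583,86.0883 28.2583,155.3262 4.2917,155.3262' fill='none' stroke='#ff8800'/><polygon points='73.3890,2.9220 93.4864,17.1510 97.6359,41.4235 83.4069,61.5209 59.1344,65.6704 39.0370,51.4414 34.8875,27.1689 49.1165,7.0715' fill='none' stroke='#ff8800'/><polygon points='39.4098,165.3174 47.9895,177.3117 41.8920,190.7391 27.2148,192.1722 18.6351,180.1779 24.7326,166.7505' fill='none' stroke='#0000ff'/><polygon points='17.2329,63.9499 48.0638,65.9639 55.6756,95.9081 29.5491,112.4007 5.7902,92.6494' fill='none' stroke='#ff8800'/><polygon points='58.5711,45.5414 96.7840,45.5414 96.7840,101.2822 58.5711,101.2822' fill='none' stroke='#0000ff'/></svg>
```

(bCNC post)
(Date: synthetic)
G21
G90
G0 X4.2917 Y222.1208
M3 S523
G01 X28.2583 Y222.1208 F2278
G01 X28.2583 Y152.8829
G01 X4.2917 Y152.8829
G01 X4.2917 Y222.1208
G0 X73.3890 Y305.2871
M3 S523
G01 X93.4864 Y291.0581 F2278
G01 X97.6359 Y266.7856
G01 X83.4069 Y246.6882
G01 X59.1344 Y242.5387
G01 X39.0370 Y256.7677
G01 X34.8875 Y281.0402
G01 X49.1165 Y301.1376
G01 X73.3890 Y305.2871
G0 X39.4098 Y142.8917
M3 S203
G01 X47.9895 Y130.8974 F3079
G01 X41.8920 Y117.4700
G01 X27.2148 Y116.0369
G01 X18.6351 Y128.0312
G01 X24.7326 Y141.4586
G01 X39.4098 Y142.8917
G0 X17.2329 Y244.2592
M3 S523
G01 X48.0638 Y242.2452 F2278
G01 X55.6756 Y212.3010
G01 X29.5491 Y195.8084
G01 X5.7902 Y215.5597
G01 X17.2329 Y244.2592
G0 X58.5711 Y262.6677
M3 S203
G01 X96.7840 Y262.6677 F3079
G01 X96.7840 Y206.9269
G01 X58.5711 Y206.9269
G01 X58.5711 Y262.6677
M5
G0 X0.0000 Y0.0000

1 u = 1 mm; y_m = 308.2091 − y.

[1] `<polygon>` rectangle, #ff8800→score S523 F2278: (4.2917,222.1208) → (28.2583,222.1208) → (28.2583,152.8829) → (4.2917,152.8829) → (4.2917,222.1208) (closed)

[2] `<polygon>` regular polygon, #ff8800→score S523 F2278: (73.3890,305.2871) → (93.4864,291.0581) → (97.6359,266.7856) → (83.4069,246.6882) → (59.1344,242.5387) → (39.0370,256.7677) → (34.8875,281.0402) → (49.1165,301.1376) → (73.3890,305.2871) (closed)

[3] `<polygon>` regular polygon, #0000ff→engrave S203 F3079: (39.4098,142.8917) → (47.9895,130.8974) → (41.8920,117.4700) → (27.2148,116.0369) → (18.6351,128.0312) → (24.7326,141.4586) → (39.4098,142.8917) (closed)

[4] `<polygon>` regular polygon, #ff8800→score S523 F2278: (17.2329,244.2592) → (48.0638,242.2452) → (55.6756,212.3010) → (29.5491,195.8084) → (5.7902,215.5597) → (17.2329,244.2592) (closed)

[5] `<polygon>` rectangle, #0000ff→engrave S203 F3079: (58.5711,262.6677) → (96.7840,262.6677) → (96.7840,206.9269) → (58.5711,206.9269) → (58.5711,262.6677) (closed)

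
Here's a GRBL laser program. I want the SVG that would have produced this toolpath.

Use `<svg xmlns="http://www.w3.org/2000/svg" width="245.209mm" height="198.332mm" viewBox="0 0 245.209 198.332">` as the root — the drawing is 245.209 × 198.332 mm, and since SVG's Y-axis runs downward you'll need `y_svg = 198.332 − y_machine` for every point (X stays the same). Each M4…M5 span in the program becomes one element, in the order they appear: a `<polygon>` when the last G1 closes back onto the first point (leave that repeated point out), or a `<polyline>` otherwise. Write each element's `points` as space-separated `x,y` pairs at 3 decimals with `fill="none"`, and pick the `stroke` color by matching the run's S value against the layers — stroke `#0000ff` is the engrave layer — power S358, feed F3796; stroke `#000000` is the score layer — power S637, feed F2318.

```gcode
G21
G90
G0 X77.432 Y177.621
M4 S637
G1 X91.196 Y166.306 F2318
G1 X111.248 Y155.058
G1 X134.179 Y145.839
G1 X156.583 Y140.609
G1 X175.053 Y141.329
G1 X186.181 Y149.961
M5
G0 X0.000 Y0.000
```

<svg xmlns="http://www.w3.org/2000/svg" width="245.209mm" height="198.332mm" viewBox="0 0 245.209 198.332">
  <polyline points="77.432,20.711 91.196,32.026 111.248,43.274 134.179,52.493 156.583,57.723 175.053,57.003 186.181,48.371" fill="none" stroke="#000000"/>
</svg>

Machine Y-up, SVG Y-down with viewBox height 198.332, so y_svg = 198.332 − y_machine; X carries over. Every run uses S637, so all elements get stroke `#000000` (score).

Run 1: The run is open, so emit a `<polyline>` with points (Y-flipped): 77.432,20.711 91.196,32.026 111.248,43.274 134.179,52.493 156.583,57.723 175.053,57.003 186.181,48.371.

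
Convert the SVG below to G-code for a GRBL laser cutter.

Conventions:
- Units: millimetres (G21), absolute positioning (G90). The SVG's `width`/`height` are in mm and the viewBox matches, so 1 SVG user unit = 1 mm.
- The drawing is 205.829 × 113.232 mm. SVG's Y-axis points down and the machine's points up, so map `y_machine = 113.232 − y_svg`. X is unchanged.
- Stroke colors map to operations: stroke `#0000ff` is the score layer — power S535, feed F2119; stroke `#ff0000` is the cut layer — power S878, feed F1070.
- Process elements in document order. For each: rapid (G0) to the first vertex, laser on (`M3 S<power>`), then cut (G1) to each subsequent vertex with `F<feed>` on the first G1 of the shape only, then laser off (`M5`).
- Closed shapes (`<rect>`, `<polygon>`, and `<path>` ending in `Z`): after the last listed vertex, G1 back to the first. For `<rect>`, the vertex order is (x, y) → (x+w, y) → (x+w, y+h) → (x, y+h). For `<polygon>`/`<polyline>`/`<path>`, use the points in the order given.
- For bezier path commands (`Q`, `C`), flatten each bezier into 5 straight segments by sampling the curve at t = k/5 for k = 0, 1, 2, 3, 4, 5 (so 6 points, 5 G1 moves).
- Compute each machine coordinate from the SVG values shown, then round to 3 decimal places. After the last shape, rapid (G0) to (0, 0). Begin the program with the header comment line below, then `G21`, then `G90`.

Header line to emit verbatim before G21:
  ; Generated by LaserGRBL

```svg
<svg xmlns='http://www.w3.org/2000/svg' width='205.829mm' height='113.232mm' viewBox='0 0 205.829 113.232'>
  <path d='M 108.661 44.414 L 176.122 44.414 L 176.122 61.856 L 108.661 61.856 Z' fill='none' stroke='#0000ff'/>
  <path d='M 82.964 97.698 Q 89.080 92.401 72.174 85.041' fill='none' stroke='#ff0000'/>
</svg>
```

Since the viewBox matches the mm dimensions, user units are millimetres directly. The only transform is the Y-flip y_m = 113.232 − y_svg.

Shape 1 is a rectangle drawn with `<path>`. Its stroke #0000ff means score at S535, F2119. After flipping Y the toolpath is (108.661,68.818) → (176.122,68.818) → (176.122,51.376) → (108.661,51.376) → (108.661,68.818), returning to the start.

Shape 2 is a quadratic bezier drawn with `<path>`. Its stroke #ff0000 means cut at S878, F1070. After flipping Y the toolpath is (82.964,15.534) → (84.490,17.735) → (84.173,20.102) → (82.015,22.633) → (78.016,25.330) → (72.174,28.191).

; Generated by LaserGRBL
G21
G90
G0 X108.661 Y68.818
M3 S535
G1 X176.122 Y68.818 F2119
G1 X176.122 Y51.376
G1 X108.661 Y51.376
G1 X108.661 Y68.818
M5
G0 X82.964 Y15.534
M3 S878
G1 X84.490 Y17.735 F1070
G1 X84.173 Y20.102
G1 X82.015 Y22.633
G1 X78.016 Y25.330
G1 X72.174 Y28.191
M5
G0 X0.000 Y0.000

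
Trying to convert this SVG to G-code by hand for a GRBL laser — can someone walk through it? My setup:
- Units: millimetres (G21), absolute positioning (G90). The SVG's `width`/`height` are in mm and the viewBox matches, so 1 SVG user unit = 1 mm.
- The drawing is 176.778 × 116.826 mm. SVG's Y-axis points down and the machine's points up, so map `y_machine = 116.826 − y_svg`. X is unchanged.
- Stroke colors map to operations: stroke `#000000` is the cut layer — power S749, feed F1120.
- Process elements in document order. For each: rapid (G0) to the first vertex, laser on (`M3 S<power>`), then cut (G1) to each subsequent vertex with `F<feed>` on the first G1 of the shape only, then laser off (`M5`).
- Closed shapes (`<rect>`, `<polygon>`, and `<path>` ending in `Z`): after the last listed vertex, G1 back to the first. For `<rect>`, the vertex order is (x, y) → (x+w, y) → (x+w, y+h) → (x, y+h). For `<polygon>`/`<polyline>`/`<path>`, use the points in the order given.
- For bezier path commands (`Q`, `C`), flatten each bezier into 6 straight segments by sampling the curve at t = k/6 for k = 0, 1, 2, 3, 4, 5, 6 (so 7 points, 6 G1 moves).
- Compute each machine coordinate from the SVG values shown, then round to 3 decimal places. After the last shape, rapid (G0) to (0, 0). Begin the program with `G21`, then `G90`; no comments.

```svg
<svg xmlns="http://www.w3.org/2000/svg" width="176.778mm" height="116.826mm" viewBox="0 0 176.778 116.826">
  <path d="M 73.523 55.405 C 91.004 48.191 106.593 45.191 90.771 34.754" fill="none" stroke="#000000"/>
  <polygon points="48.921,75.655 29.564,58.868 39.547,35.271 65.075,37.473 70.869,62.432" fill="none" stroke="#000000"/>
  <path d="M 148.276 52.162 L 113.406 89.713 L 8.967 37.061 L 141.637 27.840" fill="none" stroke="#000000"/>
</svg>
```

viewBox `0 0 176.778 116.826` with mm width/height → 1 unit = 1 mm. Flip: y_m = 116.826 − y_svg.

**Shape 1** — `<path>` cubic bezier, stroke `#000000` → cut (S749, F1120). Control points (SVG): P0=(73.523,55.405), P1=(91.004,48.191), P2=(106.593,45.191), P3=(90.771,34.754); sampled at t=k/6. Machine vertices: (73.523,61.421) → (81.969,64.731) → (89.280,67.662) → (94.636,70.538) → (97.216,73.682) → (96.201,77.419) → (90.771,82.072). Open path.

**Shape 2** — `<polygon>` regular polygon, stroke `#000000` → cut (S749, F1120). Machine vertices: (48.921,41.171) → (29.564,57.958) → (39.547,81.555) → (65.075,79.353) → (70.869,54.394) → (48.921,41.171). Closed: final G1 returns to the first vertex.

**Shape 3** — `<path>` open polyline, stroke `#000000` → cut (S749, F1120). Machine vertices: (148.276,64.664) → (113.406,27.113) → (8.967,79.765) → (141.637,88.986). Open path.

G21
G90
G0 X73.523 Y61.421
M3 S749
G1 X81.969 Y64.731 F1120
G1 X89.280 Y67.662
G1 X94.636 Y70.538
G1 X97.216 Y73.682
G1 X96.201 Y77.419
G1 X90.771 Y82.072
M5
G0 X48.921 Y41.171
M3 S749
G1 X29.564 Y57.958 F1120
G1 X39.547 Y81.555
G1 X65.075 Y79.353
G1 X70.869 Y54.394
G1 X48.921 Y41.171
M5
G0 X148.276 Y64.664
M3 S749
G1 X113.406 Y27.113 F1120
G1 X8.967 Y79.765
G1 X141.637 Y88.986
M5
G0 X0.000 Y0.000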